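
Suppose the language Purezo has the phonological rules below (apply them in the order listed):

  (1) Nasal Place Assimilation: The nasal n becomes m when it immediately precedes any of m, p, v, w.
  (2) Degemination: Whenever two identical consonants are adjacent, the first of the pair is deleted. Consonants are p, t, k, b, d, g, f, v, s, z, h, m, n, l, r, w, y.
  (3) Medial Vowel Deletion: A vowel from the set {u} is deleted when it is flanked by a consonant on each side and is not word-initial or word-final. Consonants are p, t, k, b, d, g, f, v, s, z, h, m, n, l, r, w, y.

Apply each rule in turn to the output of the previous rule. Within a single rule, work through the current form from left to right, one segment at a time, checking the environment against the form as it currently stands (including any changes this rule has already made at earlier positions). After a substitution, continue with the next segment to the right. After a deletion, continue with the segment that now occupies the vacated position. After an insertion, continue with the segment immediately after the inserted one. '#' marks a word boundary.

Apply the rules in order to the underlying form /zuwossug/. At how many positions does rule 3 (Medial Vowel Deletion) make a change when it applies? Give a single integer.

2

(1) Nasal Place Assimilation: no change — [zuwossug]
(2) Degemination: [zuwossug] → [zuwosug]
(3) Medial Vowel Deletion: [zuwosug] → [zwosg]
Rule 3 changed 2 position(s).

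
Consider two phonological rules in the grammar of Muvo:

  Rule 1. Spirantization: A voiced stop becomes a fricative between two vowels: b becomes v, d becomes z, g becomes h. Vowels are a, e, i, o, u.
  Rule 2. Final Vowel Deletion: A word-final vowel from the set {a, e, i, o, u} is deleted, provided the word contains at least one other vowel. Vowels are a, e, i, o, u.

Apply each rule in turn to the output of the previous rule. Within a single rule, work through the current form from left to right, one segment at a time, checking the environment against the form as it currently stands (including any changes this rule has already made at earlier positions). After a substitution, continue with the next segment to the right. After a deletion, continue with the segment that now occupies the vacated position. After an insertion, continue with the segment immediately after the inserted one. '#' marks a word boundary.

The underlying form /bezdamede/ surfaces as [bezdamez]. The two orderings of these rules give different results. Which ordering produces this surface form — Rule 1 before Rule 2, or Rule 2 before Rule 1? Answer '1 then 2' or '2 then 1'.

1 then 2

Order 1 then 2:
  1 Spirantization: [bezdamede] → [bezdameze]
  2 Final Vowel Deletion: [bezdameze] → [bezdamez]
  result: [bezdamez]
Order 2 then 1:
  2 Final Vowel Deletion: [bezdamede] → [bezdamed]
  1 Spirantization: no change — [bezdamed]
  result: [bezdamed]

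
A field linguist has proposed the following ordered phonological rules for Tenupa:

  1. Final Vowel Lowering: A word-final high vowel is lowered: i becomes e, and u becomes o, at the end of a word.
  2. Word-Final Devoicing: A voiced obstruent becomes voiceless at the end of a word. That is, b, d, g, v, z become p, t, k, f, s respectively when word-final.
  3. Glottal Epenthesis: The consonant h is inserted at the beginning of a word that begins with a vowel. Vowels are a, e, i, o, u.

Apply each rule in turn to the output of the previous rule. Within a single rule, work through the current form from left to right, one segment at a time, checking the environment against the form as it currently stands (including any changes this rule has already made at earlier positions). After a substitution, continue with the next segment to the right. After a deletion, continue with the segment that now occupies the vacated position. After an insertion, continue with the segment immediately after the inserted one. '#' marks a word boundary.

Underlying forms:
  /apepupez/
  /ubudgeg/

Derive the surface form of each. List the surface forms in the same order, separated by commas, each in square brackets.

[hapepupes], [hubudgek]

/apepupez/:
  1 Final Vowel Lowering: no change — [apepupez]
  2 Word-Final Devoicing: [apepupez] → [apepupes]
  3 Glottal Epenthesis: [apepupes] → [hapepupes]
/ubudgeg/:
  1 Final Vowel Lowering: no change — [ubudgeg]
  2 Word-Final Devoicing: [ubudgeg] → [ubudgek]
  3 Glottal Epenthesis: [ubudgek] → [hubudgek]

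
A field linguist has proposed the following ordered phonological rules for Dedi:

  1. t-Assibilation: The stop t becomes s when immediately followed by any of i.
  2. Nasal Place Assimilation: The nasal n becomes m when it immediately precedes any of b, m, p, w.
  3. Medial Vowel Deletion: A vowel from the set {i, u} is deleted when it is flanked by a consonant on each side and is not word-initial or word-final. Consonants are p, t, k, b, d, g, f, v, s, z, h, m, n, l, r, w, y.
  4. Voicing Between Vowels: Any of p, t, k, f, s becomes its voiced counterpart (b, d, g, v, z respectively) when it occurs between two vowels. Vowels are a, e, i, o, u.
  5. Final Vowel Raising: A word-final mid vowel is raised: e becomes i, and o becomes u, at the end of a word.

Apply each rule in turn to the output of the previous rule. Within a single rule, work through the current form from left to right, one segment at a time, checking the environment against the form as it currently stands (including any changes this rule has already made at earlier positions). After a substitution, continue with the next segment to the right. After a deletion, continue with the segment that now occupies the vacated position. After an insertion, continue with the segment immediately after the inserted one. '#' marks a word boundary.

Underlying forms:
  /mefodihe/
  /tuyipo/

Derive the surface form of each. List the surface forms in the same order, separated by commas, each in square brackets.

[mevodhi], [typu]

/mefodihe/:
  1 t-Assibilation: no change — [mefodihe]
  2 Nasal Place Assimilation: no change — [mefodihe]
  3 Medial Vowel Deletion: [mefodihe] → [mefodhe]
  4 Voicing Between Vowels: [mefodhe] → [mevodhe]
  5 Final Vowel Raising: [mevodhe] → [mevodhi]
/tuyipo/:
  1 t-Assibilation: no change — [tuyipo]
  2 Nasal Place Assimilation: no change — [tuyipo]
  3 Medial Vowel Deletion: [tuyipo] → [typo]
  4 Voicing Between Vowels: no change — [typo]
  5 Final Vowel Raising: [typo] → [typu]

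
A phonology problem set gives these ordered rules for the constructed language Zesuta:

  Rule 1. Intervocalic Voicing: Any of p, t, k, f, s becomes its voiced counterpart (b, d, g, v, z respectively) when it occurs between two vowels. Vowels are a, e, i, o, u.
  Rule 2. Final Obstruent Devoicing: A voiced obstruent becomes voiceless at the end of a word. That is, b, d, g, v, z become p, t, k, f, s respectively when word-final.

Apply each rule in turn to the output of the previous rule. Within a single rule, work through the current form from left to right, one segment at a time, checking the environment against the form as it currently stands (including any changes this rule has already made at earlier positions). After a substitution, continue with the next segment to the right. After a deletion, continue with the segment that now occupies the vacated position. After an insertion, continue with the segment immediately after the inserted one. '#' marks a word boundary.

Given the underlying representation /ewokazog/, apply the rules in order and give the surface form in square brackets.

[ewogazok]

Rule 1 Intervocalic Voicing: [ewokazog] → [ewogazog]
Rule 2 Final Obstruent Devoicing: [ewogazog] → [ewogazok]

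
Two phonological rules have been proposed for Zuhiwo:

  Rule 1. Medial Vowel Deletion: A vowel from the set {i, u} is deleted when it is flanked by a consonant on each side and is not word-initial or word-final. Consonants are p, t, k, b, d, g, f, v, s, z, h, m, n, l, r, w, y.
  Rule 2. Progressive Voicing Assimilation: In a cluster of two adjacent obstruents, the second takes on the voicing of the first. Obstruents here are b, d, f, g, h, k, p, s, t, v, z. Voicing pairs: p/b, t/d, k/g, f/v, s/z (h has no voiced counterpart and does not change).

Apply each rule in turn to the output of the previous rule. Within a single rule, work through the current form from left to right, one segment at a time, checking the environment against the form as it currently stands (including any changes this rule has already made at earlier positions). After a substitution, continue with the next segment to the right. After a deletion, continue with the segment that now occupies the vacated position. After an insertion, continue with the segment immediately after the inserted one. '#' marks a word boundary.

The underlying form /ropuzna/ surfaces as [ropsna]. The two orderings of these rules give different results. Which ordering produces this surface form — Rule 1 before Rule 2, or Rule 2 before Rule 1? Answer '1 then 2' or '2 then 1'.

1 then 2

Order 1 then 2:
  1 Medial Vowel Deletion: [ropuzna] → [ropzna]
  2 Progressive Voicing Assimilation: [ropzna] → [ropsna]
  result: [ropsna]
Order 2 then 1:
  2 Progressive Voicing Assimilation: no change — [ropuzna]
  1 Medial Vowel Deletion: [ropuzna] → [ropzna]
  result: [ropzna]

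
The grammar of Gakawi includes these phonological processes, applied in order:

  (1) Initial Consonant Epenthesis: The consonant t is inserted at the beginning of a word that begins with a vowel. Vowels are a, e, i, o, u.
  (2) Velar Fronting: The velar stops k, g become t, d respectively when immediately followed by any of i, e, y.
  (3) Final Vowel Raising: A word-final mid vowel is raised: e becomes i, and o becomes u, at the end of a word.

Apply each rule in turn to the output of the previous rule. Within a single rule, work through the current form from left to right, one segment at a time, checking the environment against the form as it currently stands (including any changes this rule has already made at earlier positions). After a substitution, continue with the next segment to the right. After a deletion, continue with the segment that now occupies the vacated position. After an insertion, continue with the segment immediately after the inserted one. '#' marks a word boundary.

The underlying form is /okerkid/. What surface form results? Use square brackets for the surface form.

[totertid]

(1) Initial Consonant Epenthesis: [okerkid] → [tokerkid]
(2) Velar Fronting: [tokerkid] → [totertid]
(3) Final Vowel Raising: no change — [totertid]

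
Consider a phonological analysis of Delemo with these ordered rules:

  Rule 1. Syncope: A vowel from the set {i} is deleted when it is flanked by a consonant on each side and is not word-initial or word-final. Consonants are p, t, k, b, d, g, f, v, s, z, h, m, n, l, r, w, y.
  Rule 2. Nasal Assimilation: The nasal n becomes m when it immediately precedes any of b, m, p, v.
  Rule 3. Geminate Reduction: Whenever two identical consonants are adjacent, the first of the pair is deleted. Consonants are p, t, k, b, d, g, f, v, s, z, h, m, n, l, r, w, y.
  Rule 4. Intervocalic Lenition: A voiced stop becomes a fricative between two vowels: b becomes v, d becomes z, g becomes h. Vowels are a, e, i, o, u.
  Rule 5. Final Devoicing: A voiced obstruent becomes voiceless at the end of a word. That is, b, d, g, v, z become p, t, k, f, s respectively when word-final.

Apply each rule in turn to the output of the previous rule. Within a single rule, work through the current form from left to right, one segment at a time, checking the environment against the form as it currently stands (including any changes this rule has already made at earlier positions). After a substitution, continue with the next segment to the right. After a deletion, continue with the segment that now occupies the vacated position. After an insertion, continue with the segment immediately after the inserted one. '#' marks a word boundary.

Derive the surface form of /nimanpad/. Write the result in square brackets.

Rule 1 Syncope: [nimanpad] → [nmanpad]
Rule 2 Nasal Assimilation: [nmanpad] → [mmampad]
Rule 3 Geminate Reduction: [mmampad] → [mampad]
Rule 4 Intervocalic Lenition: no change — [mampad]
Rule 5 Final Devoicing: [mampad] → [mampat]

[mampat]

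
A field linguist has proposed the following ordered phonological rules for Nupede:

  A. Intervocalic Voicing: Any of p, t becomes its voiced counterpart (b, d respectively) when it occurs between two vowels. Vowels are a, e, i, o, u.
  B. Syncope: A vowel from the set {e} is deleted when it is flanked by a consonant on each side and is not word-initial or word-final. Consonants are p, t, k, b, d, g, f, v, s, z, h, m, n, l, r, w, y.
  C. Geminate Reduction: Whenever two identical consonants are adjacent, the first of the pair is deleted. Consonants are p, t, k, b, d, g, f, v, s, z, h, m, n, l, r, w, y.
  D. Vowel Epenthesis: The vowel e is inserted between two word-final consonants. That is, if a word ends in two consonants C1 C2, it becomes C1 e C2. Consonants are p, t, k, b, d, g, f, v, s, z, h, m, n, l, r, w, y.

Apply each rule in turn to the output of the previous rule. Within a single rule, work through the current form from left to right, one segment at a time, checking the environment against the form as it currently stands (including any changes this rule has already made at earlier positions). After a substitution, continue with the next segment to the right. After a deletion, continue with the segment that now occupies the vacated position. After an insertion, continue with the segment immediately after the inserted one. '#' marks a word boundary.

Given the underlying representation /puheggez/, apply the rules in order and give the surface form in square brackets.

A Intervocalic Voicing: no change — [puheggez]
B Syncope: [puheggez] → [puhggz]
C Geminate Reduction: [puhggz] → [puhgz]
D Vowel Epenthesis: [puhgz] → [puhgez]

[puhgez]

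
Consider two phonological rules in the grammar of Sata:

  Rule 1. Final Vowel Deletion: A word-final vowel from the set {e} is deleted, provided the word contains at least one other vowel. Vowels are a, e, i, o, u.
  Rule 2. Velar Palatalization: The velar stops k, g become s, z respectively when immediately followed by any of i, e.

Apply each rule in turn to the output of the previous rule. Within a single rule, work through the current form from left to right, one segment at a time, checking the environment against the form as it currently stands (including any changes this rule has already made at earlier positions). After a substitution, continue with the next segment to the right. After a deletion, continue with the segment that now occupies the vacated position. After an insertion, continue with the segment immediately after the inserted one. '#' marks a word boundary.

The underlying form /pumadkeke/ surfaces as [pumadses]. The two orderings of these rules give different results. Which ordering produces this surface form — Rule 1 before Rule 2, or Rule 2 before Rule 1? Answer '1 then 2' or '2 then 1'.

Order 1 then 2:
  1 Final Vowel Deletion: [pumadkeke] → [pumadkek]
  2 Velar Palatalization: [pumadkek] → [pumadsek]
  result: [pumadsek]
Order 2 then 1:
  2 Velar Palatalization: [pumadkeke] → [pumadsese]
  1 Final Vowel Deletion: [pumadsese] → [pumadses]
  result: [pumadses]

2 then 1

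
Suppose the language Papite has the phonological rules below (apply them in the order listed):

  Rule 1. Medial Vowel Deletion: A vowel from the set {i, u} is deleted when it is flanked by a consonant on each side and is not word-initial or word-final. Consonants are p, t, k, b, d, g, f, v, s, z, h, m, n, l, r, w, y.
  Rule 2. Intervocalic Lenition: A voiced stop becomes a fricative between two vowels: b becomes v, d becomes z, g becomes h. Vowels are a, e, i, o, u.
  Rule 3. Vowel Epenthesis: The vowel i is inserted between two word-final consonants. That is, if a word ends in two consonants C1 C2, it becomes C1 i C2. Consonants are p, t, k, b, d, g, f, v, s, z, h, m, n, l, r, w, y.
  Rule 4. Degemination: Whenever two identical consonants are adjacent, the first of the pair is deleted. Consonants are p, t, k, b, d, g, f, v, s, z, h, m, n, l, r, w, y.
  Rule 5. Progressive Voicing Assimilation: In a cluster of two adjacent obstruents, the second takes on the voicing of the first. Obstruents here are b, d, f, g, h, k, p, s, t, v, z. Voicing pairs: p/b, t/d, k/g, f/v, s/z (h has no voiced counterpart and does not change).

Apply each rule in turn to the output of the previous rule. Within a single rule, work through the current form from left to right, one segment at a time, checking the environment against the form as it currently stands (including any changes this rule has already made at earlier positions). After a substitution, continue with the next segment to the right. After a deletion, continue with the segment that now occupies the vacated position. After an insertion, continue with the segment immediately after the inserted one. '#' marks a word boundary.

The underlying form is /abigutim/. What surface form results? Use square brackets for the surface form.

[abgdim]

Rule 1 Medial Vowel Deletion: [abigutim] → [abgtm]
Rule 2 Intervocalic Lenition: no change — [abgtm]
Rule 3 Vowel Epenthesis: [abgtm] → [abgtim]
Rule 4 Degemination: no change — [abgtim]
Rule 5 Progressive Voicing Assimilation: [abgtim] → [abgdim]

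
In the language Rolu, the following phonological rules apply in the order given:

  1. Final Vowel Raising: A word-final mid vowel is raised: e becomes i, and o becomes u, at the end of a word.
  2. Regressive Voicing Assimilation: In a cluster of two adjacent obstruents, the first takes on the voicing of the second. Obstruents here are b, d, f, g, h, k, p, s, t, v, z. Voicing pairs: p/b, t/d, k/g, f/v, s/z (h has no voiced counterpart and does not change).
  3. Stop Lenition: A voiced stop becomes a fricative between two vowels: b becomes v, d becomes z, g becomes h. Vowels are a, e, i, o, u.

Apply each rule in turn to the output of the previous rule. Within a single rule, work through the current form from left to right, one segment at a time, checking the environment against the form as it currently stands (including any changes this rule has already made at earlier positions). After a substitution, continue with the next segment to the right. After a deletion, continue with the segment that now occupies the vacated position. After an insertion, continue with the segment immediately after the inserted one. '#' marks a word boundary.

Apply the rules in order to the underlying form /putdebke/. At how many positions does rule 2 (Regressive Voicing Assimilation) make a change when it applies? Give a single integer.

2

1 Final Vowel Raising: [putdebke] → [putdebki]
2 Regressive Voicing Assimilation: [putdebki] → [puddepki]
3 Stop Lenition: no change — [puddepki]
Rule 2 changed 2 position(s).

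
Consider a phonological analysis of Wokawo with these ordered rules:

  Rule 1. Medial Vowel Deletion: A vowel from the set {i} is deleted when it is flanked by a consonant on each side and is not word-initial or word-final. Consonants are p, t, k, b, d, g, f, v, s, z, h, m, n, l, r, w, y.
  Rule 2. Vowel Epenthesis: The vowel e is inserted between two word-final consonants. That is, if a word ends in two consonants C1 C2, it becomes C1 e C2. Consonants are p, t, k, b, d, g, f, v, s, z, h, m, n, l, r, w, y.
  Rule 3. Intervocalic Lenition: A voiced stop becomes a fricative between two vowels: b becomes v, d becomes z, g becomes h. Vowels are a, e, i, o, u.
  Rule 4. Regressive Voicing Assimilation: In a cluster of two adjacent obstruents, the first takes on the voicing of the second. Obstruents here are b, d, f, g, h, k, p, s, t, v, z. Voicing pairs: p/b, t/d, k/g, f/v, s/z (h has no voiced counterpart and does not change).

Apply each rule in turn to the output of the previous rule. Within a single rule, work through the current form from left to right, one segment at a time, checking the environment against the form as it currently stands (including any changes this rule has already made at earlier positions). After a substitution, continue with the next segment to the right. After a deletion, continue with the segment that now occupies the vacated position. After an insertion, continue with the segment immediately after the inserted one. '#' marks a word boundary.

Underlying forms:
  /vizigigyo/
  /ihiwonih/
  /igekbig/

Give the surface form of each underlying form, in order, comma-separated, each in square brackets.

/vizigigyo/:
  Rule 1 Medial Vowel Deletion: [vizigigyo] → [vzggyo]
  Rule 2 Vowel Epenthesis: no change — [vzggyo]
  Rule 3 Intervocalic Lenition: no change — [vzggyo]
  Rule 4 Regressive Voicing Assimilation: no change — [vzggyo]
/ihiwonih/:
  Rule 1 Medial Vowel Deletion: [ihiwonih] → [ihwonh]
  Rule 2 Vowel Epenthesis: [ihwonh] → [ihwoneh]
  Rule 3 Intervocalic Lenition: no change — [ihwoneh]
  Rule 4 Regressive Voicing Assimilation: no change — [ihwoneh]
/igekbig/:
  Rule 1 Medial Vowel Deletion: [igekbig] → [igekbg]
  Rule 2 Vowel Epenthesis: [igekbg] → [igekbeg]
  Rule 3 Intervocalic Lenition: [igekbeg] → [ihekbeg]
  Rule 4 Regressive Voicing Assimilation: [ihekbeg] → [ihegbeg]

[vzggyo], [ihwoneh], [ihegbeg]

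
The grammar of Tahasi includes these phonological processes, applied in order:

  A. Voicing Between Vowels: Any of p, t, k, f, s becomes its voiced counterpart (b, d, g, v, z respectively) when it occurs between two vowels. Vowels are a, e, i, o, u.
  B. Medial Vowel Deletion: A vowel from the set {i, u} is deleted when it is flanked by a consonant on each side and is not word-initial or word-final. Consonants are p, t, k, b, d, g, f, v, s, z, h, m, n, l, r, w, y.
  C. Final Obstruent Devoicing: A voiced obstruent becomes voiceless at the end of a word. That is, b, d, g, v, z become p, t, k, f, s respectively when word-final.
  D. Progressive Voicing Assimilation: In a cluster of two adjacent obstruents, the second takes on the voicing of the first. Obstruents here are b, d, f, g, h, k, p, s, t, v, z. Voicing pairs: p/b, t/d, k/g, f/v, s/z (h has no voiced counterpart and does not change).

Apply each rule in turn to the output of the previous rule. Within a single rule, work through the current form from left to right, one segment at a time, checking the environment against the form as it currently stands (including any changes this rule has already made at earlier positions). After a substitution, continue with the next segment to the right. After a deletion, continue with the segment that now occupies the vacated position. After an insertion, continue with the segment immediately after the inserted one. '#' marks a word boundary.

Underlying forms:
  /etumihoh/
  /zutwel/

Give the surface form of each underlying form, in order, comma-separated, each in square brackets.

/etumihoh/:
  A Voicing Between Vowels: [etumihoh] → [edumihoh]
  B Medial Vowel Deletion: [edumihoh] → [edmhoh]
  C Final Obstruent Devoicing: no change — [edmhoh]
  D Progressive Voicing Assimilation: no change — [edmhoh]
/zutwel/:
  A Voicing Between Vowels: no change — [zutwel]
  B Medial Vowel Deletion: [zutwel] → [ztwel]
  C Final Obstruent Devoicing: no change — [ztwel]
  D Progressive Voicing Assimilation: [ztwel] → [zdwel]

[edmhoh], [zdwel]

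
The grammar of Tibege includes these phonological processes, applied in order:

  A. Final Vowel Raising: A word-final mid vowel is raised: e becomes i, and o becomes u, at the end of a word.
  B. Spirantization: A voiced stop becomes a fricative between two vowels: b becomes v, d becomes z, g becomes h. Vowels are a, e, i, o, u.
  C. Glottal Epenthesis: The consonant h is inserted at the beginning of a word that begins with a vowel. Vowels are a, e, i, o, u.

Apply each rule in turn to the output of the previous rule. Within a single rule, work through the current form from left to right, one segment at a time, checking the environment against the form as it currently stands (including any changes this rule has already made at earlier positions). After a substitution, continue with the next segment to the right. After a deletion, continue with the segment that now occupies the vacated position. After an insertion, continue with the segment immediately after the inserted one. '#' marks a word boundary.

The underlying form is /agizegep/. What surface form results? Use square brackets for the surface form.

[hahizehep]

A Final Vowel Raising: no change — [agizegep]
B Spirantization: [agizegep] → [ahizehep]
C Glottal Epenthesis: [ahizehep] → [hahizehep]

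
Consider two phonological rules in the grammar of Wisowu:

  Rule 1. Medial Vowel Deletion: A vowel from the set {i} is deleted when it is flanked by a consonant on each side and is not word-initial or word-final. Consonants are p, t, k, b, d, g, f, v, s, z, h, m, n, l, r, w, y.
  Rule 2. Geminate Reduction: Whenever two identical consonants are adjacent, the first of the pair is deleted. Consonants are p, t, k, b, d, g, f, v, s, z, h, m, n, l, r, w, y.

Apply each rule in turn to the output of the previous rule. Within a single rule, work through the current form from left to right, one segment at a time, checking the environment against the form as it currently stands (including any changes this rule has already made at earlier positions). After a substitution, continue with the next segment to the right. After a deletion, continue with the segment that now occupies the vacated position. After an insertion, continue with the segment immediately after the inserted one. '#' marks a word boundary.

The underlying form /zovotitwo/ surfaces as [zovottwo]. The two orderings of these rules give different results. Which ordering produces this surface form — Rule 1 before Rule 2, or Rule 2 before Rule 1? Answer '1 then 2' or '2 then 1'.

2 then 1

Order 1 then 2:
  1 Medial Vowel Deletion: [zovotitwo] → [zovottwo]
  2 Geminate Reduction: [zovottwo] → [zovotwo]
  result: [zovotwo]
Order 2 then 1:
  2 Geminate Reduction: no change — [zovotitwo]
  1 Medial Vowel Deletion: [zovotitwo] → [zovottwo]
  result: [zovottwo]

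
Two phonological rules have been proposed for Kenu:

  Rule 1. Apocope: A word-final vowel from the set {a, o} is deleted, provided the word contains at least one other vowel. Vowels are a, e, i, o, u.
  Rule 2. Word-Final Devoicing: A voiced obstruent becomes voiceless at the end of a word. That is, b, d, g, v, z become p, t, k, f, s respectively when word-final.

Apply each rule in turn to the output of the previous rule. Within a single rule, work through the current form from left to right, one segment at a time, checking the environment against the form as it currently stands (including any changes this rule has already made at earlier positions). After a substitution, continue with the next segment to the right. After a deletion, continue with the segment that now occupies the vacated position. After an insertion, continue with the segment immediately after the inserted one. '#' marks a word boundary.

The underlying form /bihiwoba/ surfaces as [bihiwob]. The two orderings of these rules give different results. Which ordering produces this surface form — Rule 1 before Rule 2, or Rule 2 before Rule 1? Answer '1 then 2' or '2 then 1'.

Order 1 then 2:
  1 Apocope: [bihiwoba] → [bihiwob]
  2 Word-Final Devoicing: [bihiwob] → [bihiwop]
  result: [bihiwop]
Order 2 then 1:
  2 Word-Final Devoicing: no change — [bihiwoba]
  1 Apocope: [bihiwoba] → [bihiwob]
  result: [bihiwob]

2 then 1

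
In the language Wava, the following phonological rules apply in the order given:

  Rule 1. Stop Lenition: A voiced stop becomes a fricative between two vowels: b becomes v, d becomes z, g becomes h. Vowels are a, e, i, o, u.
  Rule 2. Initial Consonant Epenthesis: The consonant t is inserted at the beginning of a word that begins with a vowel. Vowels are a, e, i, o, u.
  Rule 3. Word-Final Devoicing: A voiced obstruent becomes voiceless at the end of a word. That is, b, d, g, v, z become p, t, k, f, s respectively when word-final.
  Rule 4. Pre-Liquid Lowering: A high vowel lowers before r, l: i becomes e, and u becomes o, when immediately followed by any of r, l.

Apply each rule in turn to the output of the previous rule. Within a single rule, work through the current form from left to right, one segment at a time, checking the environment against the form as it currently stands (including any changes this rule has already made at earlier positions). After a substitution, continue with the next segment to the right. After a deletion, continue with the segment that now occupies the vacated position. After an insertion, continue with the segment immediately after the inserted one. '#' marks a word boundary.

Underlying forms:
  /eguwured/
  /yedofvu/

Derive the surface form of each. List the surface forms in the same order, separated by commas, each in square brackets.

/eguwured/:
  Rule 1 Stop Lenition: [eguwured] → [ehuwured]
  Rule 2 Initial Consonant Epenthesis: [ehuwured] → [tehuwured]
  Rule 3 Word-Final Devoicing: [tehuwured] → [tehuwuret]
  Rule 4 Pre-Liquid Lowering: [tehuwuret] → [tehuworet]
/yedofvu/:
  Rule 1 Stop Lenition: [yedofvu] → [yezofvu]
  Rule 2 Initial Consonant Epenthesis: no change — [yezofvu]
  Rule 3 Word-Final Devoicing: no change — [yezofvu]
  Rule 4 Pre-Liquid Lowering: no change — [yezofvu]

[tehuworet], [yezofvu]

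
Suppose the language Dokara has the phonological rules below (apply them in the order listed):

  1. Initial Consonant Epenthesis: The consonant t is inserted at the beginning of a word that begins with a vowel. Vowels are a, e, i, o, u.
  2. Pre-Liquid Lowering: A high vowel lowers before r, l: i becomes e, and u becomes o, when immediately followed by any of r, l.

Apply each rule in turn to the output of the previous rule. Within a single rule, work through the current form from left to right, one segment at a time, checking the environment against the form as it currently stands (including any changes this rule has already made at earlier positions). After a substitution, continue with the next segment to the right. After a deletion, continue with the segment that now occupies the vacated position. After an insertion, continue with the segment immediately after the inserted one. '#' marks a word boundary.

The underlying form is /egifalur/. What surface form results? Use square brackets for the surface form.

1 Initial Consonant Epenthesis: [egifalur] → [tegifalur]
2 Pre-Liquid Lowering: [tegifalur] → [tegifalor]

[tegifalor]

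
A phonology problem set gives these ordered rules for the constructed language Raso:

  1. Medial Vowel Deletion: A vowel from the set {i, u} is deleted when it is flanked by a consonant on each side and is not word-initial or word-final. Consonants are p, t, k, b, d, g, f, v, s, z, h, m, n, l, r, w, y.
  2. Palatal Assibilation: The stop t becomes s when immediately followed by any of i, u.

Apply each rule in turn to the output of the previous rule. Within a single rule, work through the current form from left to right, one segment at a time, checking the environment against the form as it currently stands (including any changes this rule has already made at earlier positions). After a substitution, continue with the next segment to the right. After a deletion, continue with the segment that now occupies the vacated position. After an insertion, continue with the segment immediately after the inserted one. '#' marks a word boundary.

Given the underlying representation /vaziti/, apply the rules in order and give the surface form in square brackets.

[vazsi]

1 Medial Vowel Deletion: [vaziti] → [vazti]
2 Palatal Assibilation: [vazti] → [vazsi]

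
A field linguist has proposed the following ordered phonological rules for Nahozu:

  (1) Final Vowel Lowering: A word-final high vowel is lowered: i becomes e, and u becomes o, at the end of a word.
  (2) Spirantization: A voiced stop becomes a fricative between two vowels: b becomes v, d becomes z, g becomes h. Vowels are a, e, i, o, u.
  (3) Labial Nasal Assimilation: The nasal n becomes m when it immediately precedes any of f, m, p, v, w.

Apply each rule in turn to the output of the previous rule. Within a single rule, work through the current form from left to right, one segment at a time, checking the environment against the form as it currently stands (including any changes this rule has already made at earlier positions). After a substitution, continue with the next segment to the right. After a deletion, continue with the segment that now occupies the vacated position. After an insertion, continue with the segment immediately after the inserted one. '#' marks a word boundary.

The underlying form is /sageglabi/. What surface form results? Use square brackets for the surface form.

[saheglave]

(1) Final Vowel Lowering: [sageglabi] → [sageglabe]
(2) Spirantization: [sageglabe] → [saheglave]
(3) Labial Nasal Assimilation: no change — [saheglave]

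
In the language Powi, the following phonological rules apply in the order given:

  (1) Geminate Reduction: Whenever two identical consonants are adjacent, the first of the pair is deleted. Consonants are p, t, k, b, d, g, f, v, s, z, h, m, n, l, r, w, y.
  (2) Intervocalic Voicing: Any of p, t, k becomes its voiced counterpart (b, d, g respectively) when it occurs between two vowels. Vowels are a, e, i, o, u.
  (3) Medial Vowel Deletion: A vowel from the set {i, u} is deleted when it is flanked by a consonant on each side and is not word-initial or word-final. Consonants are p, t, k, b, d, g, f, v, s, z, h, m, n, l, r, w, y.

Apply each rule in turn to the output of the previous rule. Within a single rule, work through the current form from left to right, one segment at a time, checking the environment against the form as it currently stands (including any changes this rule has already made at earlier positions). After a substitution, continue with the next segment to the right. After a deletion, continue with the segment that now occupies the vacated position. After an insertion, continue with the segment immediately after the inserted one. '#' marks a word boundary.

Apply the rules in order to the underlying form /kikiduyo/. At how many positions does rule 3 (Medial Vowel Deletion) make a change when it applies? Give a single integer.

(1) Geminate Reduction: no change — [kikiduyo]
(2) Intervocalic Voicing: [kikiduyo] → [kigiduyo]
(3) Medial Vowel Deletion: [kigiduyo] → [kgdyo]
Rule 3 changed 3 position(s).

3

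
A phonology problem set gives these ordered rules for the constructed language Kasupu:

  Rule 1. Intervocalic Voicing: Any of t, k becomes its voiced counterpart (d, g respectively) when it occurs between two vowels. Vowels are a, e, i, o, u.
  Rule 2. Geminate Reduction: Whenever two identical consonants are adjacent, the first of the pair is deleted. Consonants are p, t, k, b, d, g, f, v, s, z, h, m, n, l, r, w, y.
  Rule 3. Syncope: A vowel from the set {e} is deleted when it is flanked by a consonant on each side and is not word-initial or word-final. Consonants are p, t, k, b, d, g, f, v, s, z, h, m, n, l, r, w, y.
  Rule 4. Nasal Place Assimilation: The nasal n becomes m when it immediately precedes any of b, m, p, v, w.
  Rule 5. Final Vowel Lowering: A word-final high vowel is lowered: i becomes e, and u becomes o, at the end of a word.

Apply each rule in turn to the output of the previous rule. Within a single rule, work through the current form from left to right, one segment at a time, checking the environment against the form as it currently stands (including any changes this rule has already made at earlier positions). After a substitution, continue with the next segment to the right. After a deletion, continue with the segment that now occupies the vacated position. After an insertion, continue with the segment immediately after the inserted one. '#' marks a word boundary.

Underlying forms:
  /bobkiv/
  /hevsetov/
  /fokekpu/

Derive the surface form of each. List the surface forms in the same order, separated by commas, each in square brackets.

/bobkiv/:
  Rule 1 Intervocalic Voicing: no change — [bobkiv]
  Rule 2 Geminate Reduction: no change — [bobkiv]
  Rule 3 Syncope: no change — [bobkiv]
  Rule 4 Nasal Place Assimilation: no change — [bobkiv]
  Rule 5 Final Vowel Lowering: no change — [bobkiv]
/hevsetov/:
  Rule 1 Intervocalic Voicing: [hevsetov] → [hevsedov]
  Rule 2 Geminate Reduction: no change — [hevsedov]
  Rule 3 Syncope: [hevsedov] → [hvsdov]
  Rule 4 Nasal Place Assimilation: no change — [hvsdov]
  Rule 5 Final Vowel Lowering: no change — [hvsdov]
/fokekpu/:
  Rule 1 Intervocalic Voicing: [fokekpu] → [fogekpu]
  Rule 2 Geminate Reduction: no change — [fogekpu]
  Rule 3 Syncope: [fogekpu] → [fogkpu]
  Rule 4 Nasal Place Assimilation: no change — [fogkpu]
  Rule 5 Final Vowel Lowering: [fogkpu] → [fogkpo]

[bobkiv], [hvsdov], [fogkpo]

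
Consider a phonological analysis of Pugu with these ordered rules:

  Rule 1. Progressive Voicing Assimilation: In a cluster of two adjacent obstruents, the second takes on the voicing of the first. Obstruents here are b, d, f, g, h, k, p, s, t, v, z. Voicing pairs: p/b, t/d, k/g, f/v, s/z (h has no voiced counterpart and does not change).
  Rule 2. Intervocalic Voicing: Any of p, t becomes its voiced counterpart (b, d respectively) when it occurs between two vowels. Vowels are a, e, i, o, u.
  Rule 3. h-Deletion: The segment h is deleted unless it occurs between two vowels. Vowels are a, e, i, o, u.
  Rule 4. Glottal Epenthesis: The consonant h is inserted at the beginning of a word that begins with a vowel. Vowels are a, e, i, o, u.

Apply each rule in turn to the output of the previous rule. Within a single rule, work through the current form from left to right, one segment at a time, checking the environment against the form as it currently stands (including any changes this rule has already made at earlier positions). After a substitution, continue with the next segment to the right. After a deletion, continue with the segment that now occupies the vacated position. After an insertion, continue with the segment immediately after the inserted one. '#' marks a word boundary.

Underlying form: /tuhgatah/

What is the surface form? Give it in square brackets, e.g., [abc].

Rule 1 Progressive Voicing Assimilation: [tuhgatah] → [tuhkatah]
Rule 2 Intervocalic Voicing: [tuhkatah] → [tuhkadah]
Rule 3 h-Deletion: [tuhkadah] → [tukada]
Rule 4 Glottal Epenthesis: no change — [tukada]

[tukada]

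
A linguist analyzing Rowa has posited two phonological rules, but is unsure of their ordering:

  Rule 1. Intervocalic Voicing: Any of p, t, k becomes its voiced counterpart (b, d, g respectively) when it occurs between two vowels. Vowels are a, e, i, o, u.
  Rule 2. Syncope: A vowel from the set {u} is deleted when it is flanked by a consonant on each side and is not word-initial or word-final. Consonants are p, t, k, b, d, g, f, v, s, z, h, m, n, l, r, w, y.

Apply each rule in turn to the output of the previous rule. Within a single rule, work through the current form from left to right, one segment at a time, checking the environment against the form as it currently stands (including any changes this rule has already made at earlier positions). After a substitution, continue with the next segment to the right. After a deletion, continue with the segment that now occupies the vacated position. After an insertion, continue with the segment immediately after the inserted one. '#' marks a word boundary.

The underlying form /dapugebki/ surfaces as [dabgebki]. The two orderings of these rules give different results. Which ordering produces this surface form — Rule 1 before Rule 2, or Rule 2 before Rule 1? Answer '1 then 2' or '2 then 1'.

Order 1 then 2:
  1 Intervocalic Voicing: [dapugebki] → [dabugebki]
  2 Syncope: [dabugebki] → [dabgebki]
  result: [dabgebki]
Order 2 then 1:
  2 Syncope: [dapugebki] → [dapgebki]
  1 Intervocalic Voicing: no change — [dapgebki]
  result: [dapgebki]

1 then 2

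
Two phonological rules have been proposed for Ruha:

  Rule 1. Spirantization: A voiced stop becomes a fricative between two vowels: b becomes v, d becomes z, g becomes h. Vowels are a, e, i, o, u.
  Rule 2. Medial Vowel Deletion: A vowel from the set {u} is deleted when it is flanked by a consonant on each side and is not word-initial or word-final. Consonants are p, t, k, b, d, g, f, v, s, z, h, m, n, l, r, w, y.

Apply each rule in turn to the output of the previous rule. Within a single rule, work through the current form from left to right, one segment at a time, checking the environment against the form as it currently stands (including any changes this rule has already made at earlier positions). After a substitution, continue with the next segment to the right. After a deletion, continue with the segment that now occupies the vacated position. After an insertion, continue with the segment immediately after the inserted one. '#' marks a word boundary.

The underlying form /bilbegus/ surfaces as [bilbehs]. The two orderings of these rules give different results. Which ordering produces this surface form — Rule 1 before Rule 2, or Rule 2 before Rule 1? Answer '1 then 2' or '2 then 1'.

Order 1 then 2:
  1 Spirantization: [bilbegus] → [bilbehus]
  2 Medial Vowel Deletion: [bilbehus] → [bilbehs]
  result: [bilbehs]
Order 2 then 1:
  2 Medial Vowel Deletion: [bilbegus] → [bilbegs]
  1 Spirantization: no change — [bilbegs]
  result: [bilbegs]

1 then 2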